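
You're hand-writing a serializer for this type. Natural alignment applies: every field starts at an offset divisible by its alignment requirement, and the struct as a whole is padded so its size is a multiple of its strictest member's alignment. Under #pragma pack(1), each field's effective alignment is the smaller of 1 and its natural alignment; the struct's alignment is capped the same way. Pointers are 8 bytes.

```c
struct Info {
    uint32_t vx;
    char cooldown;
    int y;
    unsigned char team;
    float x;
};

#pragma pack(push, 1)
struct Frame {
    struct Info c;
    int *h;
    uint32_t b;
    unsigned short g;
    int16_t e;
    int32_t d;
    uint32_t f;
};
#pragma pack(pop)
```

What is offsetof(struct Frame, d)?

36

Info: vx at 0 (size 4, align 4) → ends 4; cooldown at 4 (size 1, align 1) → ends 5; pad 3 to align 4 for y; y at 8 (size 4, align 4) → ends 12; team at 12 (size 1, align 1) → ends 13; pad 3 to align 4 for x; x at 16 (size 4, align 4) → ends 20; total 20 bytes, alignment 4
c at 0 (size 20, align 1) → ends 20
h at 20 (size 8, align 1) → ends 28
b at 28 (size 4, align 1) → ends 32
g at 32 (size 2, align 1) → ends 34
e at 34 (size 2, align 1) → ends 36
d at 36 (size 4, align 1) → ends 40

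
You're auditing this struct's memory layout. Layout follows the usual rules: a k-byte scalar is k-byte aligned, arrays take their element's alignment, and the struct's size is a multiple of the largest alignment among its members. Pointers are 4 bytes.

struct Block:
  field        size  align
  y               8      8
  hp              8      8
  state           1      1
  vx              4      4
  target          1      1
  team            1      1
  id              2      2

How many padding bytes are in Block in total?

7

0..8  y  (8B, 8-aligned)
8..16  hp  (8B, 8-aligned)
16..17  state  (1B, 1-aligned)
17..20  -- padding (3B)
20..24  vx  (4B, 4-aligned)
24..25  target  (1B, 1-aligned)
25..26  team  (1B, 1-aligned)
26..28  id  (2B, 2-aligned)
28..32  -- tail padding (4B)
sizeof = 32, alignof = 8
data bytes 25, size 32 → padding 7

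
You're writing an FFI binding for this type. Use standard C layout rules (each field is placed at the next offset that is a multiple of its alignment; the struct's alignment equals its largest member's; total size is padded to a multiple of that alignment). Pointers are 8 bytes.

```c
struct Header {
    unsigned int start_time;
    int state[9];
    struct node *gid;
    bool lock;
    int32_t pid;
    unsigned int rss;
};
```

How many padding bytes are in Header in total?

0..4  start_time  (4B, 4-aligned)
4..40  state  (36B, 4-aligned)
40..48  gid  (8B, 8-aligned)
48..49  lock  (1B, 1-aligned)
49..52  -- padding (3B)
52..56  pid  (4B, 4-aligned)
56..60  rss  (4B, 4-aligned)
60..64  -- tail padding (4B)
sizeof = 64, alignof = 8
data bytes 57, size 64 → padding 7

7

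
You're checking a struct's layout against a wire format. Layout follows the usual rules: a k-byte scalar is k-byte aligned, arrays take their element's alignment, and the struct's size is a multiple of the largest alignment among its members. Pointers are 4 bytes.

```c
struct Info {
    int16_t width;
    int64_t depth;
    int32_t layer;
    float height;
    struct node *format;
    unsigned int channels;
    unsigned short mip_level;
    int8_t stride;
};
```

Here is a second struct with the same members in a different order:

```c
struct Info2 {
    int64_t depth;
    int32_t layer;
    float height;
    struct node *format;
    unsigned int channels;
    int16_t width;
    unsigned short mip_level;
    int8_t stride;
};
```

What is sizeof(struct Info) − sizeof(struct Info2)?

8

@0: width [2B, align 2] → 2
+6 pad (align 8)
@8: depth [8B, align 8] → 16
@16: layer [4B, align 4] → 20
@20: height [4B, align 4] → 24
@24: format [4B, align 4] → 28
@28: channels [4B, align 4] → 32
@32: mip_level [2B, align 2] → 34
@34: stride [1B, align 1] → 35
+5 tail pad (align 8)
size 40, align 8
— Info2 —
@0: depth [8B, align 8] → 8
@8: layer [4B, align 4] → 12
@12: height [4B, align 4] → 16
@16: format [4B, align 4] → 20
@20: channels [4B, align 4] → 24
@24: width [2B, align 2] → 26
@26: mip_level [2B, align 2] → 28
@28: stride [1B, align 1] → 29
+3 tail pad (align 8)
size 32, align 8
40 − 32 = 8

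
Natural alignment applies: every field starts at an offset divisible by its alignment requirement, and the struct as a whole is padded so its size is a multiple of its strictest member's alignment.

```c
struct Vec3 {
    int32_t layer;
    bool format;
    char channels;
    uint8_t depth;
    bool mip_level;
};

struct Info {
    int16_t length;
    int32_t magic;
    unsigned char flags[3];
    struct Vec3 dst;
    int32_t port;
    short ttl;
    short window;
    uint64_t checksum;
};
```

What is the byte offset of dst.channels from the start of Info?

17

Vec3: 0..4  layer  (4B, 4-aligned); 4..5  format  (1B, 1-aligned); 5..6  channels  (1B, 1-aligned); 6..7  depth  (1B, 1-aligned); 7..8  mip_level  (1B, 1-aligned); sizeof = 8, alignof = 4
0..2  length  (2B, 2-aligned)
2..4  -- padding (2B)
4..8  magic  (4B, 4-aligned)
8..11  flags  (3B, 1-aligned)
11..12  -- padding (1B)
12..20  dst  (8B, 4-aligned)
within Vec3: channels at 5
12 + 5 = 17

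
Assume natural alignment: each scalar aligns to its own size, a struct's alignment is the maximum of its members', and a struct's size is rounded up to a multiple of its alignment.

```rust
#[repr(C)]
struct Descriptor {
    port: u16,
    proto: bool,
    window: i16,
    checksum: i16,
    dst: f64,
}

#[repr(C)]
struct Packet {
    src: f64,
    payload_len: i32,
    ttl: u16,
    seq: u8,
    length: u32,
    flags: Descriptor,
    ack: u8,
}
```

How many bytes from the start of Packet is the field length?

16

Descriptor: port at 0 (size 2, align 2) → ends 2; proto at 2 (size 1, align 1) → ends 3; pad 1 to align 2 for window; window at 4 (size 2, align 2) → ends 6; checksum at 6 (size 2, align 2) → ends 8; dst at 8 (size 8, align 8) → ends 16; total 16 bytes, alignment 8
src at 0 (size 8, align 8) → ends 8
payload_len at 8 (size 4, align 4) → ends 12
ttl at 12 (size 2, align 2) → ends 14
seq at 14 (size 1, align 1) → ends 15
pad 1 to align 4 for length
length at 16 (size 4, align 4) → ends 20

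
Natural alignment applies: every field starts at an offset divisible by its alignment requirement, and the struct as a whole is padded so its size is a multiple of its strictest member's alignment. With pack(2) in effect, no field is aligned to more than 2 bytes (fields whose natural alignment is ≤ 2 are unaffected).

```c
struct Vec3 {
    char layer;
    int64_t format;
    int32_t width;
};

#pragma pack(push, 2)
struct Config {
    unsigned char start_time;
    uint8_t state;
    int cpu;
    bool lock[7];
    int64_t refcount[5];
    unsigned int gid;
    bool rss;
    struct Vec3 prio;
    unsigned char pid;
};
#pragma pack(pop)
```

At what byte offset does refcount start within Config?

Vec3: layer at 0 (size 1, align 1) → ends 1; pad 7 to align 8 for format; format at 8 (size 8, align 8) → ends 16; width at 16 (size 4, align 4) → ends 20; tail pad 4 to reach multiple of 8; total 24 bytes, alignment 8
start_time at 0 (size 1, align 1) → ends 1
state at 1 (size 1, align 1) → ends 2
cpu at 2 (size 4, align 2) → ends 6
lock at 6 (size 7, align 1) → ends 13
pad 1 to align 2 for refcount
refcount at 14 (size 40, align 2) → ends 54

14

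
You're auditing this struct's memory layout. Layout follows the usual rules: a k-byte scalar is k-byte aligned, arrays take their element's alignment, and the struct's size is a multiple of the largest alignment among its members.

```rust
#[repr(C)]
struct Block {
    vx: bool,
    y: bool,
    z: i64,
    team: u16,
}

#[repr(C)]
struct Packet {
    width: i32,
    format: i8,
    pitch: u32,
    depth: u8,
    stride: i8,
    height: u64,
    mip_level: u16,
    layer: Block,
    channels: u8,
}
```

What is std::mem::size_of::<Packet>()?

64

Block: @0: vx [1B, align 1] → 1; @1: y [1B, align 1] → 2; +6 pad (align 8); @8: z [8B, align 8] → 16; @16: team [2B, align 2] → 18; +6 tail pad (align 8); size 24, align 8
@0: width [4B, align 4] → 4
@4: format [1B, align 1] → 5
+3 pad (align 4)
@8: pitch [4B, align 4] → 12
@12: depth [1B, align 1] → 13
@13: stride [1B, align 1] → 14
+2 pad (align 8)
@16: height [8B, align 8] → 24
@24: mip_level [2B, align 2] → 26
+6 pad (align 8)
@32: layer [24B, align 8] → 56
@56: channels [1B, align 1] → 57
+7 tail pad (align 8)
size 64, align 8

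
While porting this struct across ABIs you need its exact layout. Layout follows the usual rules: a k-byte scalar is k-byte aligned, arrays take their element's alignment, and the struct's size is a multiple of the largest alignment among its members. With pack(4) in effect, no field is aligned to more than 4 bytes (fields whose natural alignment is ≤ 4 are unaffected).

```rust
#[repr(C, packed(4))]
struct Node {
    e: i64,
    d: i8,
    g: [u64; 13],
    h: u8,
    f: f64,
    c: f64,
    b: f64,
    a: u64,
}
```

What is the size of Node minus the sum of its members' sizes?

0..8  e  (8B, 4-aligned)
8..9  d  (1B, 1-aligned)
9..12  -- padding (3B)
12..116  g  (104B, 4-aligned)
116..117  h  (1B, 1-aligned)
117..120  -- padding (3B)
120..128  f  (8B, 4-aligned)
128..136  c  (8B, 4-aligned)
136..144  b  (8B, 4-aligned)
144..152  a  (8B, 4-aligned)
sizeof = 152, alignof = 4
data bytes 146, size 152 → padding 6

6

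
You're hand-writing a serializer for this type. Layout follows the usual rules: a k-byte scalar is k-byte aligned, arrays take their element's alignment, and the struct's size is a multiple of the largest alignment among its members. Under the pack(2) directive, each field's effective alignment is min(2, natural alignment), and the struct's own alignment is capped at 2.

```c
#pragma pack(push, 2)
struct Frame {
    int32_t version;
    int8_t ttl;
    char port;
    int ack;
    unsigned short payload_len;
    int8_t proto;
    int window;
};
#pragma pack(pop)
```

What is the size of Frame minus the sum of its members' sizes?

@0: version [4B, align 2] → 4
@4: ttl [1B, align 1] → 5
@5: port [1B, align 1] → 6
@6: ack [4B, align 2] → 10
@10: payload_len [2B, align 2] → 12
@12: proto [1B, align 1] → 13
+1 pad (align 2)
@14: window [4B, align 2] → 18
size 18, align 2
data bytes 17, size 18 → padding 1

1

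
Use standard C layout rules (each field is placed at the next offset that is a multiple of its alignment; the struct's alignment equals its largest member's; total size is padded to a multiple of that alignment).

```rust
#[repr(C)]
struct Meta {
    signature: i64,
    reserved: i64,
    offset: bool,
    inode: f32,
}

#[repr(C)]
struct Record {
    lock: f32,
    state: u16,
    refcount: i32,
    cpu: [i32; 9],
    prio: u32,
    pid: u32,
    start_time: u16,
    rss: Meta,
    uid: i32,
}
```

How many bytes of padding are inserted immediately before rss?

Meta: signature at 0 (size 8, align 8) → ends 8; reserved at 8 (size 8, align 8) → ends 16; offset at 16 (size 1, align 1) → ends 17; pad 3 to align 4 for inode; inode at 20 (size 4, align 4) → ends 24; total 24 bytes, alignment 8
lock at 0 (size 4, align 4) → ends 4
state at 4 (size 2, align 2) → ends 6
pad 2 to align 4 for refcount
refcount at 8 (size 4, align 4) → ends 12
cpu at 12 (size 36, align 4) → ends 48
prio at 48 (size 4, align 4) → ends 52
pid at 52 (size 4, align 4) → ends 56
start_time at 56 (size 2, align 2) → ends 58
pad 6 to align 8 for rss
rss at 64 (size 24, align 8) → ends 88

6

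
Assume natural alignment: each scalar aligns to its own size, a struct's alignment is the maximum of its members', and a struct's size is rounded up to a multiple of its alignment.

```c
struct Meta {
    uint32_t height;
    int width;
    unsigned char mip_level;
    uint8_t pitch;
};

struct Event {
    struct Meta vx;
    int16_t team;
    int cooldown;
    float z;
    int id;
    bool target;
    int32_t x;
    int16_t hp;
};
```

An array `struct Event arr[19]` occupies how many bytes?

760

Meta: @0: height [4B, align 4] → 4; @4: width [4B, align 4] → 8; @8: mip_level [1B, align 1] → 9; @9: pitch [1B, align 1] → 10; +2 tail pad (align 4); size 12, align 4
@0: vx [12B, align 4] → 12
@12: team [2B, align 2] → 14
+2 pad (align 4)
@16: cooldown [4B, align 4] → 20
@20: z [4B, align 4] → 24
@24: id [4B, align 4] → 28
@28: target [1B, align 1] → 29
+3 pad (align 4)
@32: x [4B, align 4] → 36
@36: hp [2B, align 2] → 38
+2 tail pad (align 4)
size 40, align 4
array of 19: 19 × 40 = 760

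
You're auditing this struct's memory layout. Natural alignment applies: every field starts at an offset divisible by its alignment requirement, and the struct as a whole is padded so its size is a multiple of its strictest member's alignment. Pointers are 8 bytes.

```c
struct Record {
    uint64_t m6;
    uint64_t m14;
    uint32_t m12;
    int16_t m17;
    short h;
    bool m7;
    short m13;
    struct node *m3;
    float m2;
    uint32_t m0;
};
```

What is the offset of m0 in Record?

@0: m6 [8B, align 8] → 8
@8: m14 [8B, align 8] → 16
@16: m12 [4B, align 4] → 20
@20: m17 [2B, align 2] → 22
@22: h [2B, align 2] → 24
@24: m7 [1B, align 1] → 25
+1 pad (align 2)
@26: m13 [2B, align 2] → 28
+4 pad (align 8)
@32: m3 [8B, align 8] → 40
@40: m2 [4B, align 4] → 44
@44: m0 [4B, align 4] → 48

44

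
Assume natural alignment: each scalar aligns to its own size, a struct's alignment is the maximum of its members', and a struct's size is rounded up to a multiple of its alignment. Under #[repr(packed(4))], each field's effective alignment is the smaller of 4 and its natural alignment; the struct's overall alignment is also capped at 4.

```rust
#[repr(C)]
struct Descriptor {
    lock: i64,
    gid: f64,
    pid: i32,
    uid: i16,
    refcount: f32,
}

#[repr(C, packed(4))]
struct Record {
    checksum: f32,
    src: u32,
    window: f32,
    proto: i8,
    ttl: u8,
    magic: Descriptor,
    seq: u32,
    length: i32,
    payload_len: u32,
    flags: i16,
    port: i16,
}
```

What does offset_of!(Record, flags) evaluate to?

Descriptor: lock at 0 (size 8, align 8) → ends 8; gid at 8 (size 8, align 8) → ends 16; pid at 16 (size 4, align 4) → ends 20; uid at 20 (size 2, align 2) → ends 22; pad 2 to align 4 for refcount; refcount at 24 (size 4, align 4) → ends 28; tail pad 4 to reach multiple of 8; total 32 bytes, alignment 8
checksum at 0 (size 4, align 4) → ends 4
src at 4 (size 4, align 4) → ends 8
window at 8 (size 4, align 4) → ends 12
proto at 12 (size 1, align 1) → ends 13
ttl at 13 (size 1, align 1) → ends 14
pad 2 to align 4 for magic
magic at 16 (size 32, align 4) → ends 48
seq at 48 (size 4, align 4) → ends 52
length at 52 (size 4, align 4) → ends 56
payload_len at 56 (size 4, align 4) → ends 60
flags at 60 (size 2, align 2) → ends 62

60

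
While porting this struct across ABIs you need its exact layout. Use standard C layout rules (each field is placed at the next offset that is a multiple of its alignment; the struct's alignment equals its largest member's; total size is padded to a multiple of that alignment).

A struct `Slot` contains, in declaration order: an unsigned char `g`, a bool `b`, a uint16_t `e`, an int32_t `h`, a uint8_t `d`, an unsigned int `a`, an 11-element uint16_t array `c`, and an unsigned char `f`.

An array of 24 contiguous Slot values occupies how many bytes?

960

0..1  g  (1B, 1-aligned)
1..2  b  (1B, 1-aligned)
2..4  e  (2B, 2-aligned)
4..8  h  (4B, 4-aligned)
8..9  d  (1B, 1-aligned)
9..12  -- padding (3B)
12..16  a  (4B, 4-aligned)
16..38  c  (22B, 2-aligned)
38..39  f  (1B, 1-aligned)
39..40  -- tail padding (1B)
sizeof = 40, alignof = 4
array of 24: 24 × 40 = 960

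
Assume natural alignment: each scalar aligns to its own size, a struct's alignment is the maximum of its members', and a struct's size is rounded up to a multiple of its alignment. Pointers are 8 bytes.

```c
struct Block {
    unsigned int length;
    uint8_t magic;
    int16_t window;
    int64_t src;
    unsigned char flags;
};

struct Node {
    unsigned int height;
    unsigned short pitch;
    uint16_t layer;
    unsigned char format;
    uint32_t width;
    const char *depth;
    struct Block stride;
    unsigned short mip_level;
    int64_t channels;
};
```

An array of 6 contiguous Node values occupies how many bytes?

384

Block: 0..4  length  (4B, 4-aligned); 4..5  magic  (1B, 1-aligned); 5..6  -- padding (1B); 6..8  window  (2B, 2-aligned); 8..16  src  (8B, 8-aligned); 16..17  flags  (1B, 1-aligned); 17..24  -- tail padding (7B); sizeof = 24, alignof = 8
0..4  height  (4B, 4-aligned)
4..6  pitch  (2B, 2-aligned)
6..8  layer  (2B, 2-aligned)
8..9  format  (1B, 1-aligned)
9..12  -- padding (3B)
12..16  width  (4B, 4-aligned)
16..24  depth  (8B, 8-aligned)
24..48  stride  (24B, 8-aligned)
48..50  mip_level  (2B, 2-aligned)
50..56  -- padding (6B)
56..64  channels  (8B, 8-aligned)
sizeof = 64, alignof = 8
array of 6: 6 × 64 = 384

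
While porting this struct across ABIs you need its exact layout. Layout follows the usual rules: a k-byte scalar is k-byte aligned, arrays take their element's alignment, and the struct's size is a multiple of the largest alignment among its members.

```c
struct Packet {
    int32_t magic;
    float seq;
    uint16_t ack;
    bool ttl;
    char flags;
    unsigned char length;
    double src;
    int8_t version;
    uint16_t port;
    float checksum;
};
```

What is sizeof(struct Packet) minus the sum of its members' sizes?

4

0..4  magic  (4B, 4-aligned)
4..8  seq  (4B, 4-aligned)
8..10  ack  (2B, 2-aligned)
10..11  ttl  (1B, 1-aligned)
11..12  flags  (1B, 1-aligned)
12..13  length  (1B, 1-aligned)
13..16  -- padding (3B)
16..24  src  (8B, 8-aligned)
24..25  version  (1B, 1-aligned)
25..26  -- padding (1B)
26..28  port  (2B, 2-aligned)
28..32  checksum  (4B, 4-aligned)
sizeof = 32, alignof = 8
data bytes 28, size 32 → padding 4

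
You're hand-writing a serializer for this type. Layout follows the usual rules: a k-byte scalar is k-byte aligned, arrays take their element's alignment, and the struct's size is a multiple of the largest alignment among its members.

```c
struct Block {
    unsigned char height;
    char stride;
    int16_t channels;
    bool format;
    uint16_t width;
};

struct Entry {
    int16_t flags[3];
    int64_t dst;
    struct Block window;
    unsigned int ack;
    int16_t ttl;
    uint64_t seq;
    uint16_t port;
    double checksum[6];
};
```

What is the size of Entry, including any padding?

Block: height at 0 (size 1, align 1) → ends 1; stride at 1 (size 1, align 1) → ends 2; channels at 2 (size 2, align 2) → ends 4; format at 4 (size 1, align 1) → ends 5; pad 1 to align 2 for width; width at 6 (size 2, align 2) → ends 8; total 8 bytes, alignment 2
flags at 0 (size 6, align 2) → ends 6
pad 2 to align 8 for dst
dst at 8 (size 8, align 8) → ends 16
window at 16 (size 8, align 2) → ends 24
ack at 24 (size 4, align 4) → ends 28
ttl at 28 (size 2, align 2) → ends 30
pad 2 to align 8 for seq
seq at 32 (size 8, align 8) → ends 40
port at 40 (size 2, align 2) → ends 42
pad 6 to align 8 for checksum
checksum at 48 (size 48, align 8) → ends 96
total 96 bytes, alignment 8

96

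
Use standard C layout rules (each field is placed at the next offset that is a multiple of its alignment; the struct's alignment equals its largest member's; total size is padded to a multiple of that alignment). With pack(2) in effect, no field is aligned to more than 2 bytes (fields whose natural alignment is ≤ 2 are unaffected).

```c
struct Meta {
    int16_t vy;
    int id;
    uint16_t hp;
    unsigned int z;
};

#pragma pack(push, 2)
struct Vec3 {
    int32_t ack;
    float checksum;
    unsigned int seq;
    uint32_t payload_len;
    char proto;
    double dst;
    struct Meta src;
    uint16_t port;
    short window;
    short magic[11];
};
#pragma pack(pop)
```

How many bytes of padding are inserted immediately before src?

0

Meta: 0..2  vy  (2B, 2-aligned); 2..4  -- padding (2B); 4..8  id  (4B, 4-aligned); 8..10  hp  (2B, 2-aligned); 10..12  -- padding (2B); 12..16  z  (4B, 4-aligned); sizeof = 16, alignof = 4
0..4  ack  (4B, 2-aligned)
4..8  checksum  (4B, 2-aligned)
8..12  seq  (4B, 2-aligned)
12..16  payload_len  (4B, 2-aligned)
16..17  proto  (1B, 1-aligned)
17..18  -- padding (1B)
18..26  dst  (8B, 2-aligned)
26..42  src  (16B, 2-aligned)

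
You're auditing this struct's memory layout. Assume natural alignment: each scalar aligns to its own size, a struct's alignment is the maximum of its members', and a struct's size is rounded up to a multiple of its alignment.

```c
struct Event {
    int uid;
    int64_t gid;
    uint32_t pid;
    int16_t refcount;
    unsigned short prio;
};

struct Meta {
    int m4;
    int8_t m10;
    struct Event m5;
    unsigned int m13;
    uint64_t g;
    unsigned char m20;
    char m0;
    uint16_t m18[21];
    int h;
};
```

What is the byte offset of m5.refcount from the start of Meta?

28

Event: @0: uid [4B, align 4] → 4; +4 pad (align 8); @8: gid [8B, align 8] → 16; @16: pid [4B, align 4] → 20; @20: refcount [2B, align 2] → 22; @22: prio [2B, align 2] → 24; size 24, align 8
@0: m4 [4B, align 4] → 4
@4: m10 [1B, align 1] → 5
+3 pad (align 8)
@8: m5 [24B, align 8] → 32
within Event: refcount at 20
8 + 20 = 28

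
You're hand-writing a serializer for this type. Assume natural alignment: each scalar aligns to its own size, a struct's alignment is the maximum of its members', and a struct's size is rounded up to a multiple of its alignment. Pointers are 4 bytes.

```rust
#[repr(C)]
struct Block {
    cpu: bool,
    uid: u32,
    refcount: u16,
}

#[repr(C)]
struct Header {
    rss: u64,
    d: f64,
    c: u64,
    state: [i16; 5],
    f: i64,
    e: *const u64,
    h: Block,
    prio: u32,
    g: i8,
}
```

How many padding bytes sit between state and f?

Block: cpu at 0 (size 1, align 1) → ends 1; pad 3 to align 4 for uid; uid at 4 (size 4, align 4) → ends 8; refcount at 8 (size 2, align 2) → ends 10; tail pad 2 to reach multiple of 4; total 12 bytes, alignment 4
rss at 0 (size 8, align 8) → ends 8
d at 8 (size 8, align 8) → ends 16
c at 16 (size 8, align 8) → ends 24
state at 24 (size 10, align 2) → ends 34
pad 6 to align 8 for f
f at 40 (size 8, align 8) → ends 48

6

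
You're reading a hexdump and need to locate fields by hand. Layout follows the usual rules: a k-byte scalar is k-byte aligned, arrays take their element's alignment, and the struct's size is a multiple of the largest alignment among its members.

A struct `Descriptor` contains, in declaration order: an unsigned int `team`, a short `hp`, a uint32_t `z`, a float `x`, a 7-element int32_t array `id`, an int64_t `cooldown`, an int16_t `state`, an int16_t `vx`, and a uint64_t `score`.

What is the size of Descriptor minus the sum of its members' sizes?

team at 0 (size 4, align 4) → ends 4
hp at 4 (size 2, align 2) → ends 6
pad 2 to align 4 for z
z at 8 (size 4, align 4) → ends 12
x at 12 (size 4, align 4) → ends 16
id at 16 (size 28, align 4) → ends 44
pad 4 to align 8 for cooldown
cooldown at 48 (size 8, align 8) → ends 56
state at 56 (size 2, align 2) → ends 58
vx at 58 (size 2, align 2) → ends 60
pad 4 to align 8 for score
score at 64 (size 8, align 8) → ends 72
total 72 bytes, alignment 8
data bytes 62, size 72 → padding 10

10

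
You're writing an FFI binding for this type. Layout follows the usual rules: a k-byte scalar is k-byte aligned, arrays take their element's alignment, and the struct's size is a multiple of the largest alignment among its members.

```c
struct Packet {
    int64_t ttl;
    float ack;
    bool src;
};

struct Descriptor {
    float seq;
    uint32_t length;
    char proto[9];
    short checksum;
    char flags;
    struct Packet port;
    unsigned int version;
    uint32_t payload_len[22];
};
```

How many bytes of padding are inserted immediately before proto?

Packet: ttl at 0 (size 8, align 8) → ends 8; ack at 8 (size 4, align 4) → ends 12; src at 12 (size 1, align 1) → ends 13; tail pad 3 to reach multiple of 8; total 16 bytes, alignment 8
seq at 0 (size 4, align 4) → ends 4
length at 4 (size 4, align 4) → ends 8
proto at 8 (size 9, align 1) → ends 17

0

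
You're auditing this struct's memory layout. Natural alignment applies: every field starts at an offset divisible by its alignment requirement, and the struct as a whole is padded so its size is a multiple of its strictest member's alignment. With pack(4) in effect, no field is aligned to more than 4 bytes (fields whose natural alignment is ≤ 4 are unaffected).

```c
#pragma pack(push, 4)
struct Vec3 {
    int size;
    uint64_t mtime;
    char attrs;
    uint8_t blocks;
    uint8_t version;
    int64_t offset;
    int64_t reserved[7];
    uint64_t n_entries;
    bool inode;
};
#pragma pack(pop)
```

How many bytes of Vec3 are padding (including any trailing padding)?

0..4  size  (4B, 4-aligned)
4..12  mtime  (8B, 4-aligned)
12..13  attrs  (1B, 1-aligned)
13..14  blocks  (1B, 1-aligned)
14..15  version  (1B, 1-aligned)
15..16  -- padding (1B)
16..24  offset  (8B, 4-aligned)
24..80  reserved  (56B, 4-aligned)
80..88  n_entries  (8B, 4-aligned)
88..89  inode  (1B, 1-aligned)
89..92  -- tail padding (3B)
sizeof = 92, alignof = 4
data bytes 88, size 92 → padding 4

4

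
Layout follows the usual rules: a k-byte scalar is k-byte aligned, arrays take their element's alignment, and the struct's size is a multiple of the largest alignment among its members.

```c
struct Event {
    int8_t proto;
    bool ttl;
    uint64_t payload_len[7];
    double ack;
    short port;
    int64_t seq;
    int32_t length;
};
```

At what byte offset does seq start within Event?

proto at 0 (size 1, align 1) → ends 1
ttl at 1 (size 1, align 1) → ends 2
pad 6 to align 8 for payload_len
payload_len at 8 (size 56, align 8) → ends 64
ack at 64 (size 8, align 8) → ends 72
port at 72 (size 2, align 2) → ends 74
pad 6 to align 8 for seq
seq at 80 (size 8, align 8) → ends 88

80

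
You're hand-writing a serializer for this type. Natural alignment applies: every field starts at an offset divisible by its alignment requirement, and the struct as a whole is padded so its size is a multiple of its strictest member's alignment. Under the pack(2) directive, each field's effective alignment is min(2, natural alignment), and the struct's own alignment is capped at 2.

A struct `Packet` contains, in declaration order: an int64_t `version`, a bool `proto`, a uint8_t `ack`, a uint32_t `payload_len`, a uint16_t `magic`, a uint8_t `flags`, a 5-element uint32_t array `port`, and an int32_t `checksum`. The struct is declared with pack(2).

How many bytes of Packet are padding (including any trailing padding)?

@0: version [8B, align 2] → 8
@8: proto [1B, align 1] → 9
@9: ack [1B, align 1] → 10
@10: payload_len [4B, align 2] → 14
@14: magic [2B, align 2] → 16
@16: flags [1B, align 1] → 17
+1 pad (align 2)
@18: port [20B, align 2] → 38
@38: checksum [4B, align 2] → 42
size 42, align 2
data bytes 41, size 42 → padding 1

1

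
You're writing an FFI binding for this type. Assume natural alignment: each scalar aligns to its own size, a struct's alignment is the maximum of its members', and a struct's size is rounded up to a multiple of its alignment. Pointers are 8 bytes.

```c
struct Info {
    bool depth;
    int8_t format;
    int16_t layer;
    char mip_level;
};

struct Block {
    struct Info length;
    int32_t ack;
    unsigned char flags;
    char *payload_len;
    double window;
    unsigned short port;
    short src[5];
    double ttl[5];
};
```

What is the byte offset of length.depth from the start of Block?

0

Info: @0: depth [1B, align 1] → 1; @1: format [1B, align 1] → 2; @2: layer [2B, align 2] → 4; @4: mip_level [1B, align 1] → 5; +1 tail pad (align 2); size 6, align 2
@0: length [6B, align 2] → 6
within Info: depth at 0
0 + 0 = 0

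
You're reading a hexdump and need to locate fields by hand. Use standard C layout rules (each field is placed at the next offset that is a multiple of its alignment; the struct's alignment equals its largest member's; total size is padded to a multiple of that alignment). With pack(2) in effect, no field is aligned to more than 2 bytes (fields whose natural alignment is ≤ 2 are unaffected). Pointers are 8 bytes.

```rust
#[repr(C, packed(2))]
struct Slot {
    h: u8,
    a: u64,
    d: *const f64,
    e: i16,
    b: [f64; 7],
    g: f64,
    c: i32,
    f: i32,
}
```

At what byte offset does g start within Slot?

76

@0: h [1B, align 1] → 1
+1 pad (align 2)
@2: a [8B, align 2] → 10
@10: d [8B, align 2] → 18
@18: e [2B, align 2] → 20
@20: b [56B, align 2] → 76
@76: g [8B, align 2] → 84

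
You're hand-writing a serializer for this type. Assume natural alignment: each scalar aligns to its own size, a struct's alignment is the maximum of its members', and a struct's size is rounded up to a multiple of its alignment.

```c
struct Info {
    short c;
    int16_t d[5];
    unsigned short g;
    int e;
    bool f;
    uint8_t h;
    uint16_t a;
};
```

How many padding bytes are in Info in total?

0..2  c  (2B, 2-aligned)
2..12  d  (10B, 2-aligned)
12..14  g  (2B, 2-aligned)
14..16  -- padding (2B)
16..20  e  (4B, 4-aligned)
20..21  f  (1B, 1-aligned)
21..22  h  (1B, 1-aligned)
22..24  a  (2B, 2-aligned)
sizeof = 24, alignof = 4
data bytes 22, size 24 → padding 2

2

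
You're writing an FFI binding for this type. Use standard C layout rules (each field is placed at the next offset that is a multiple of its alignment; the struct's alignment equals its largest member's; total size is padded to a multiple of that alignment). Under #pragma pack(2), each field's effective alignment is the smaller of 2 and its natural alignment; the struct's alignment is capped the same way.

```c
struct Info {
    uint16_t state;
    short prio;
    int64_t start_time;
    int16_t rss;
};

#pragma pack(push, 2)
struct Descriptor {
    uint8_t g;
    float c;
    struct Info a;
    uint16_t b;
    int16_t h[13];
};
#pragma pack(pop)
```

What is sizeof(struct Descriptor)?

Info: 0..2  state  (2B, 2-aligned); 2..4  prio  (2B, 2-aligned); 4..8  -- padding (4B); 8..16  start_time  (8B, 8-aligned); 16..18  rss  (2B, 2-aligned); 18..24  -- tail padding (6B); sizeof = 24, alignof = 8
0..1  g  (1B, 1-aligned)
1..2  -- padding (1B)
2..6  c  (4B, 2-aligned)
6..30  a  (24B, 2-aligned)
30..32  b  (2B, 2-aligned)
32..58  h  (26B, 2-aligned)
sizeof = 58, alignof = 2

58 bytes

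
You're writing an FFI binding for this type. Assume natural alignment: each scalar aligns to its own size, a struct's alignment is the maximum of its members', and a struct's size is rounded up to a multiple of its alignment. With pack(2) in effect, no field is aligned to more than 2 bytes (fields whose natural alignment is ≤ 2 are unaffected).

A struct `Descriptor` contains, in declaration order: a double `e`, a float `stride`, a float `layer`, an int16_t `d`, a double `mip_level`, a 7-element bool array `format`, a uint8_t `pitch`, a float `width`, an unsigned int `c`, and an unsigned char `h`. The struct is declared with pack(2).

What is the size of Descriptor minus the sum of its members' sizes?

0..8  e  (8B, 2-aligned)
8..12  stride  (4B, 2-aligned)
12..16  layer  (4B, 2-aligned)
16..18  d  (2B, 2-aligned)
18..26  mip_level  (8B, 2-aligned)
26..33  format  (7B, 1-aligned)
33..34  pitch  (1B, 1-aligned)
34..38  width  (4B, 2-aligned)
38..42  c  (4B, 2-aligned)
42..43  h  (1B, 1-aligned)
43..44  -- tail padding (1B)
sizeof = 44, alignof = 2
data bytes 43, size 44 → padding 1

1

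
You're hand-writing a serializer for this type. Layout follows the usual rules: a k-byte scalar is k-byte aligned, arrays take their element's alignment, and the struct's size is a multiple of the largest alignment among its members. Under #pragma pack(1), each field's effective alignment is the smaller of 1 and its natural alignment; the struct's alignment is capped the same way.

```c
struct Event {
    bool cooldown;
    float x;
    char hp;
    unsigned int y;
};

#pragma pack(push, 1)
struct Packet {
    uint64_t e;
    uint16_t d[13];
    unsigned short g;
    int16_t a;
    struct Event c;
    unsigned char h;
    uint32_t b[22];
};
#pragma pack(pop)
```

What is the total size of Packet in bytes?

Event: cooldown at 0 (size 1, align 1) → ends 1; pad 3 to align 4 for x; x at 4 (size 4, align 4) → ends 8; hp at 8 (size 1, align 1) → ends 9; pad 3 to align 4 for y; y at 12 (size 4, align 4) → ends 16; total 16 bytes, alignment 4
e at 0 (size 8, align 1) → ends 8
d at 8 (size 26, align 1) → ends 34
g at 34 (size 2, align 1) → ends 36
a at 36 (size 2, align 1) → ends 38
c at 38 (size 16, align 1) → ends 54
h at 54 (size 1, align 1) → ends 55
b at 55 (size 88, align 1) → ends 143
total 143 bytes, alignment 1

143 bytes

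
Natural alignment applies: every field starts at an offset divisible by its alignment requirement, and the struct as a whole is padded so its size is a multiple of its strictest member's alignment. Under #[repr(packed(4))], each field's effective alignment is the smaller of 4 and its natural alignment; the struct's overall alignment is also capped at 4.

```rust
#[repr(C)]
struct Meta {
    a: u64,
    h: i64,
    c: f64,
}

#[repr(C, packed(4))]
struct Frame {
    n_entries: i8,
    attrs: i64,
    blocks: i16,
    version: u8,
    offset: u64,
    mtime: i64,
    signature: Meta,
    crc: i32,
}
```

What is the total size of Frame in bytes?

Meta: a at 0 (size 8, align 8) → ends 8; h at 8 (size 8, align 8) → ends 16; c at 16 (size 8, align 8) → ends 24; total 24 bytes, alignment 8
n_entries at 0 (size 1, align 1) → ends 1
pad 3 to align 4 for attrs
attrs at 4 (size 8, align 4) → ends 12
blocks at 12 (size 2, align 2) → ends 14
version at 14 (size 1, align 1) → ends 15
pad 1 to align 4 for offset
offset at 16 (size 8, align 4) → ends 24
mtime at 24 (size 8, align 4) → ends 32
signature at 32 (size 24, align 4) → ends 56
crc at 56 (size 4, align 4) → ends 60
total 60 bytes, alignment 4

60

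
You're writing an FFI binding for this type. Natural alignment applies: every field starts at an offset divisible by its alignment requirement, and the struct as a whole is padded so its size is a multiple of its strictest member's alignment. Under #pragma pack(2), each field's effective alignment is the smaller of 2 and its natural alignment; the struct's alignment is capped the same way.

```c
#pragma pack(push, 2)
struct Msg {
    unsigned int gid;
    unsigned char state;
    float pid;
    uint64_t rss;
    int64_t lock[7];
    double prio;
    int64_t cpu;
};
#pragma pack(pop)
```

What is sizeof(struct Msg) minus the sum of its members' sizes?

gid at 0 (size 4, align 2) → ends 4
state at 4 (size 1, align 1) → ends 5
pad 1 to align 2 for pid
pid at 6 (size 4, align 2) → ends 10
rss at 10 (size 8, align 2) → ends 18
lock at 18 (size 56, align 2) → ends 74
prio at 74 (size 8, align 2) → ends 82
cpu at 82 (size 8, align 2) → ends 90
total 90 bytes, alignment 2
data bytes 89, size 90 → padding 1

1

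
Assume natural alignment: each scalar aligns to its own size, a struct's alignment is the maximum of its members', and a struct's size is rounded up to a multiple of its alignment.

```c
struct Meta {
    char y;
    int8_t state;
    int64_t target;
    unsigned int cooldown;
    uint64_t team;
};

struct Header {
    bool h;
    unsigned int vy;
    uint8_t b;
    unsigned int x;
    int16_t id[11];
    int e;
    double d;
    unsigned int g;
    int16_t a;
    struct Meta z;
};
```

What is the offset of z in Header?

64

Meta: y at 0 (size 1, align 1) → ends 1; state at 1 (size 1, align 1) → ends 2; pad 6 to align 8 for target; target at 8 (size 8, align 8) → ends 16; cooldown at 16 (size 4, align 4) → ends 20; pad 4 to align 8 for team; team at 24 (size 8, align 8) → ends 32; total 32 bytes, alignment 8
h at 0 (size 1, align 1) → ends 1
pad 3 to align 4 for vy
vy at 4 (size 4, align 4) → ends 8
b at 8 (size 1, align 1) → ends 9
pad 3 to align 4 for x
x at 12 (size 4, align 4) → ends 16
id at 16 (size 22, align 2) → ends 38
pad 2 to align 4 for e
e at 40 (size 4, align 4) → ends 44
pad 4 to align 8 for d
d at 48 (size 8, align 8) → ends 56
g at 56 (size 4, align 4) → ends 60
a at 60 (size 2, align 2) → ends 62
pad 2 to align 8 for z
z at 64 (size 32, align 8) → ends 96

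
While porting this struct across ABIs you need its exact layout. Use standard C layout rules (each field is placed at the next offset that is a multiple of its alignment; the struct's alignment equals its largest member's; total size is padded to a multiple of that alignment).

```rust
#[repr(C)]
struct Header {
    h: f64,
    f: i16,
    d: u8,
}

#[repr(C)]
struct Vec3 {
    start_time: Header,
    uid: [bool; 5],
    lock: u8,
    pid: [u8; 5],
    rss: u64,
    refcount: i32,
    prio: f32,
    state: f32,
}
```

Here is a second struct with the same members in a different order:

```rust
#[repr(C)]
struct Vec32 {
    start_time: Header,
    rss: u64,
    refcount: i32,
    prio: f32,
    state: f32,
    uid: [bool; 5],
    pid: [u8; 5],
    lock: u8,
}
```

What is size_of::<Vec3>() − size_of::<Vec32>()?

Header: h at 0 (size 8, align 8) → ends 8; f at 8 (size 2, align 2) → ends 10; d at 10 (size 1, align 1) → ends 11; tail pad 5 to reach multiple of 8; total 16 bytes, alignment 8
start_time at 0 (size 16, align 8) → ends 16
uid at 16 (size 5, align 1) → ends 21
lock at 21 (size 1, align 1) → ends 22
pid at 22 (size 5, align 1) → ends 27
pad 5 to align 8 for rss
rss at 32 (size 8, align 8) → ends 40
refcount at 40 (size 4, align 4) → ends 44
prio at 44 (size 4, align 4) → ends 48
state at 48 (size 4, align 4) → ends 52
tail pad 4 to reach multiple of 8
total 56 bytes, alignment 8
— Vec32 —
start_time at 0 (size 16, align 8) → ends 16
rss at 16 (size 8, align 8) → ends 24
refcount at 24 (size 4, align 4) → ends 28
prio at 28 (size 4, align 4) → ends 32
state at 32 (size 4, align 4) → ends 36
uid at 36 (size 5, align 1) → ends 41
pid at 41 (size 5, align 1) → ends 46
lock at 46 (size 1, align 1) → ends 47
tail pad 1 to reach multiple of 8
total 48 bytes, alignment 8
56 − 48 = 8

8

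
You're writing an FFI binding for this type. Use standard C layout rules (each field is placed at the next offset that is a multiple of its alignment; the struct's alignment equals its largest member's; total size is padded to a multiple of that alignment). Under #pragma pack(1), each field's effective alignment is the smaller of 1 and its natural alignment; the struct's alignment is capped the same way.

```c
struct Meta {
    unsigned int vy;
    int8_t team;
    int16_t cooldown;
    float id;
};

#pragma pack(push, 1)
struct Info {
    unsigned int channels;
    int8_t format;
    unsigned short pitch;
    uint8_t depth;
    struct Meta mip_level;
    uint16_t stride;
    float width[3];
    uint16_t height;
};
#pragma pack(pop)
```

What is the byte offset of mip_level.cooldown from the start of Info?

14

Meta: 0..4  vy  (4B, 4-aligned); 4..5  team  (1B, 1-aligned); 5..6  -- padding (1B); 6..8  cooldown  (2B, 2-aligned); 8..12  id  (4B, 4-aligned); sizeof = 12, alignof = 4
0..4  channels  (4B, 1-aligned)
4..5  format  (1B, 1-aligned)
5..7  pitch  (2B, 1-aligned)
7..8  depth  (1B, 1-aligned)
8..20  mip_level  (12B, 1-aligned)
within Meta: cooldown at 6
8 + 6 = 14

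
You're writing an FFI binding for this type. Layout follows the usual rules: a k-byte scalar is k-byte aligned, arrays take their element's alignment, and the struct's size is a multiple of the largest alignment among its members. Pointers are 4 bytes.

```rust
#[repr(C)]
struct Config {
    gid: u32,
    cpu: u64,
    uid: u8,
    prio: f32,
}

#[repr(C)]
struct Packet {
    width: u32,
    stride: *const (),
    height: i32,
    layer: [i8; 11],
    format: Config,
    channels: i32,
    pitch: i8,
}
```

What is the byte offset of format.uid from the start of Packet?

Config: @0: gid [4B, align 4] → 4; +4 pad (align 8); @8: cpu [8B, align 8] → 16; @16: uid [1B, align 1] → 17; +3 pad (align 4); @20: prio [4B, align 4] → 24; size 24, align 8
@0: width [4B, align 4] → 4
@4: stride [4B, align 4] → 8
@8: height [4B, align 4] → 12
@12: layer [11B, align 1] → 23
+1 pad (align 8)
@24: format [24B, align 8] → 48
within Config: uid at 16
24 + 16 = 40

40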